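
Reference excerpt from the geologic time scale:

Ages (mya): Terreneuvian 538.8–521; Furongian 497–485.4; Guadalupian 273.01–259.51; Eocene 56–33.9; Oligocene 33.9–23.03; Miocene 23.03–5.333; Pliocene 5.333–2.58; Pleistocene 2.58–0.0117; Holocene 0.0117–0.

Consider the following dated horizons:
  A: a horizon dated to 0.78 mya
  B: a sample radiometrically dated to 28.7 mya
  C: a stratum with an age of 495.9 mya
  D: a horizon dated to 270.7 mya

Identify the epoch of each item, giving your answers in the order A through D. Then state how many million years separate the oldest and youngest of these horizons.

A — Pleistocene; B — Oligocene; C — Furongian; D — Guadalupian; span 495.12 million years

A: 0.78 Ma lies in 2.58–0.0117 Ma, so Pleistocene.
B: 28.7 Ma lies in 33.9–23.03 Ma, so Oligocene.
C: 495.9 Ma lies in 497–485.4 Ma, so Furongian.
D: 270.7 Ma lies in 273.01–259.51 Ma, so Guadalupian.
Oldest = 495.9 Ma, youngest = 0.78 Ma → span 495.12 Myr.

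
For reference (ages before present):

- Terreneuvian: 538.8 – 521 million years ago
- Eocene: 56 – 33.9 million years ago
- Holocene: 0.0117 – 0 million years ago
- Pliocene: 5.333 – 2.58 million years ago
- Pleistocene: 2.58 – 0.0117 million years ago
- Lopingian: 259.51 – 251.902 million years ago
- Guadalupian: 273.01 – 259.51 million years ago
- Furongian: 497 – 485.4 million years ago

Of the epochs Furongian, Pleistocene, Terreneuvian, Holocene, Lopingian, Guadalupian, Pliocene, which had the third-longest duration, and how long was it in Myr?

Start − end for each: Furongian 497 − 485.4 = 11.6; Pleistocene 2.58 − 0.0117 = 2.5683; Terreneuvian 538.8 − 521 = 17.8; Holocene 0.0117 − 0 = 0.0117; Lopingian 259.51 − 251.902 = 7.608; Guadalupian 273.01 − 259.51 = 13.5; Pliocene 5.333 − 2.58 = 2.753.
Ranking these from longest: Terreneuvian > Guadalupian > Furongian > Lopingian > Pliocene > Pleistocene > Holocene.
Position 3 in that ranking is Furongian, which lasted 11.6 Myr.

Furongian, 11.6 million years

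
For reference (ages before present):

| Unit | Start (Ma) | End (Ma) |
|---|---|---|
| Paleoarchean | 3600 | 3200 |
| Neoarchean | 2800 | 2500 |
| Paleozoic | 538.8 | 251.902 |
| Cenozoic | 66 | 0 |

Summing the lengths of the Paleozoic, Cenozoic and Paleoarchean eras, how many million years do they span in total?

Each duration: Paleozoic = 286.898; Cenozoic = 66; Paleoarchean = 400.
Sum: 286.898 + 66 + 400 = 752.898 Myr.

752.898 million years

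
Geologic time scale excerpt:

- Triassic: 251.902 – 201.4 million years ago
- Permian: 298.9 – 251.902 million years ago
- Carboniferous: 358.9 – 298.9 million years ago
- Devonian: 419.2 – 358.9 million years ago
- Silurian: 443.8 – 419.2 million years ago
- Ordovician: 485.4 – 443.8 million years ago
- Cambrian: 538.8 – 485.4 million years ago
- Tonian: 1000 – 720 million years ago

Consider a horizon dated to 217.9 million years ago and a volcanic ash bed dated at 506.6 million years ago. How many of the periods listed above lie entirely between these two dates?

506.6 Ma sits inside the Cambrian (538.8–485.4) and 217.9 Ma inside the Triassic (251.902–201.4); neither of those is wholly between the two dates.
The listed periods lying completely between them are Ordovician, Silurian, Devonian, Carboniferous, Permian — 5 in all.

5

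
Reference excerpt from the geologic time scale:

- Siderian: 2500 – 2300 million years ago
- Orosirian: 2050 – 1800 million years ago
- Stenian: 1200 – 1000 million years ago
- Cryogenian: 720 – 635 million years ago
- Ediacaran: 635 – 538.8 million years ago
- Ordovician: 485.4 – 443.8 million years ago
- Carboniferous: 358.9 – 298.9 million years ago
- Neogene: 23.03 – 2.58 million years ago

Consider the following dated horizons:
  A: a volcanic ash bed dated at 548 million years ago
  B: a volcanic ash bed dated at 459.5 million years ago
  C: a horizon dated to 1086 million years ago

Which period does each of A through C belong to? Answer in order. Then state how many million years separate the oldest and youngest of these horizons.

Match each age against the start–end ranges in the excerpt: A = 548 Ma → Ediacaran (635–538.8); B = 459.5 Ma → Ordovician (485.4–443.8); C = 1086 Ma → Stenian (1200–1000).
The largest age is 1086 Ma and the smallest is 459.5 Ma; their difference is 626.5 Myr.

A — Ediacaran; B — Ordovician; C — Stenian; span 626.5 million years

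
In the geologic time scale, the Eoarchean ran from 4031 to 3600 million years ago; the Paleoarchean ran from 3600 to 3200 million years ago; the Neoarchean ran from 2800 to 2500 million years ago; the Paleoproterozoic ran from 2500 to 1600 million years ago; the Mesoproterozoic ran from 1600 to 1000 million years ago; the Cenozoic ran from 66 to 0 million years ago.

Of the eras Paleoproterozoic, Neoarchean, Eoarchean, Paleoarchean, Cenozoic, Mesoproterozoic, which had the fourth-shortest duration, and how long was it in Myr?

Start − end for each: Paleoproterozoic 2500 − 1600 = 900; Neoarchean 2800 − 2500 = 300; Eoarchean 4031 − 3600 = 431; Paleoarchean 3600 − 3200 = 400; Cenozoic 66 − 0 = 66; Mesoproterozoic 1600 − 1000 = 600.
Ranking these from shortest: Cenozoic < Neoarchean < Paleoarchean < Eoarchean < Mesoproterozoic < Paleoproterozoic.
Position 4 in that ranking is Eoarchean, which lasted 431 Myr.

Eoarchean, 431 million years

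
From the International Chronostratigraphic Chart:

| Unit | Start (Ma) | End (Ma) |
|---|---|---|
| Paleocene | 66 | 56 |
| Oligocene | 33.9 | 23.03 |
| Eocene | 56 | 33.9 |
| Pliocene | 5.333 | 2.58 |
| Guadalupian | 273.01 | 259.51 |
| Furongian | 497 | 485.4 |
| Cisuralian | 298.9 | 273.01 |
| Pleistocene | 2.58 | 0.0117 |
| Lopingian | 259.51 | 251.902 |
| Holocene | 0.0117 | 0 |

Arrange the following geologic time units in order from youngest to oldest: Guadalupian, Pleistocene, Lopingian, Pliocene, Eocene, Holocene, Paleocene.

Holocene, Pleistocene, Pliocene, Eocene, Paleocene, Lopingian, Guadalupian

Sorting by start age (ascending Ma, since larger Ma = older): Holocene began 0.0117, Pleistocene began 2.58, Pliocene began 5.333, Eocene began 56, Paleocene began 66, Lopingian began 259.51, Guadalupian began 273.01.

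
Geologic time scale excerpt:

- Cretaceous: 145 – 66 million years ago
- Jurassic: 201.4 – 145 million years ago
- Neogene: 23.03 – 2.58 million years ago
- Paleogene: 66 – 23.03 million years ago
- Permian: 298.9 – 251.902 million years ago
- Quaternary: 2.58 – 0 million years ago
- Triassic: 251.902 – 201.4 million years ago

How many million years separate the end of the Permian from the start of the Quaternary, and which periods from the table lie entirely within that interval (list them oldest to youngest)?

249.322 million years; Triassic, Jurassic, Cretaceous, Paleogene, Neogene

End of Permian = 251.902 Ma; start of Quaternary = 2.58 Ma.
Gap = 251.902 − 2.58 = 249.322 Myr.
Periods wholly inside 251.902–2.58 Ma: Triassic (251.902–201.4), Jurassic (201.4–145), Cretaceous (145–66), Paleogene (66–23.03), Neogene (23.03–2.58).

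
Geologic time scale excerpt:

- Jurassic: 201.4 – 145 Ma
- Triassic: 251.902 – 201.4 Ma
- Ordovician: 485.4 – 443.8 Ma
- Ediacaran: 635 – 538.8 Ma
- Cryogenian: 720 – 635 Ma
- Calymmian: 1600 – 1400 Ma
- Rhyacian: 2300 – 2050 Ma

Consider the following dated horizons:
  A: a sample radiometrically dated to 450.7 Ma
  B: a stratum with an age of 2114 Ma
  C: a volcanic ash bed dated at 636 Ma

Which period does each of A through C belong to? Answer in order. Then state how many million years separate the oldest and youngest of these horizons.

A — Ordovician; B — Rhyacian; C — Cryogenian; span 1663.3 million years

Match each age against the start–end ranges in the excerpt: A = 450.7 Ma → Ordovician (485.4–443.8); B = 2114 Ma → Rhyacian (2300–2050); C = 636 Ma → Cryogenian (720–635).
The largest age is 2114 Ma and the smallest is 450.7 Ma; their difference is 1663.3 Myr.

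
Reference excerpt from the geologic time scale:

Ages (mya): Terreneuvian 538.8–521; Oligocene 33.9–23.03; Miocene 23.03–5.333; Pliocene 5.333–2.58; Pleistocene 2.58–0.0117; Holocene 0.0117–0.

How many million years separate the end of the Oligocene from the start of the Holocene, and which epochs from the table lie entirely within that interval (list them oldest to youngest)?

23.0183 million years; Miocene, Pliocene, Pleistocene

End of Oligocene = 23.03 Ma; start of Holocene = 0.0117 Ma.
Gap = 23.03 − 0.0117 = 23.0183 Myr.
Epochs wholly inside 23.03–0.0117 Ma: Miocene (23.03–5.333), Pliocene (5.333–2.58), Pleistocene (2.58–0.0117).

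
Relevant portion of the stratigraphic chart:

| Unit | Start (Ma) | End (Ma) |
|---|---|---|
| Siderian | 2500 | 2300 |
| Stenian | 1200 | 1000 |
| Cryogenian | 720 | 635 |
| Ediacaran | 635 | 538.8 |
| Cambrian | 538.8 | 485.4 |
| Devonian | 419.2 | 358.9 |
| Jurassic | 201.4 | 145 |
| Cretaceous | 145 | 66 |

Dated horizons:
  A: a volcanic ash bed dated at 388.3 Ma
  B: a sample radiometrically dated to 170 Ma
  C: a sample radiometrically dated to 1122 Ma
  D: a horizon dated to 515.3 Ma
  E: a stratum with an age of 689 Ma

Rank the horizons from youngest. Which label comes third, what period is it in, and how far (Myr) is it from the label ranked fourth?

Sorted youngest-first by Ma: B (170), A (388.3), D (515.3), E (689), C (1122).
The third youngest is D at 515.3 Ma, which lies in 538.8–485.4 Ma: the Cambrian.
The fourth youngest is E at 689 Ma; separation = |515.3 − 689| = 173.7 Myr.

D, in the Cambrian; 173.7 million years to E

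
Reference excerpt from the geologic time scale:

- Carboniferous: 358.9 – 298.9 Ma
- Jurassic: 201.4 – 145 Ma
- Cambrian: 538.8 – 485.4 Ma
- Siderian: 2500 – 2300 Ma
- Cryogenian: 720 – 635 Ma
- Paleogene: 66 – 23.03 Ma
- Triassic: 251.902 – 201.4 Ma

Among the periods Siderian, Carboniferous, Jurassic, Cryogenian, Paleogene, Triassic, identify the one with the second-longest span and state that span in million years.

Cryogenian, 85 million years

Start − end for each: Siderian 2500 − 2300 = 200; Carboniferous 358.9 − 298.9 = 60; Jurassic 201.4 − 145 = 56.4; Cryogenian 720 − 635 = 85; Paleogene 66 − 23.03 = 42.97; Triassic 251.902 − 201.4 = 50.502.
Ranking these from longest: Siderian > Cryogenian > Carboniferous > Jurassic > Triassic > Paleogene.
Position 2 in that ranking is Cryogenian, which lasted 85 Myr.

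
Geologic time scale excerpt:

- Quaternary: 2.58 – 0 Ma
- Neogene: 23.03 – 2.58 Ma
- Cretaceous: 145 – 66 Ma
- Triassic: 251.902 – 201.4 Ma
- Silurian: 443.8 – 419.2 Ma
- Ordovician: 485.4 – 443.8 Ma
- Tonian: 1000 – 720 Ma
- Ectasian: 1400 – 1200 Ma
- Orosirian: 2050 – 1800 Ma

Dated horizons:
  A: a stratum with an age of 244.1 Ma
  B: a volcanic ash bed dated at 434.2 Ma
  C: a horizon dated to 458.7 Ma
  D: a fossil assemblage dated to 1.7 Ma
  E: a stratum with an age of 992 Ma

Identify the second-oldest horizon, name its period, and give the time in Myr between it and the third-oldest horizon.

Larger Ma means older, so oldest first: E 992 > C 458.7 > B 434.2 > A 244.1 > D 1.7.
Counting 2 along gives C (458.7 Ma); the excerpt puts that inside the Ordovician, 485.4–443.8 Ma.
Next in line is B (434.2 Ma), and 458.7 − 434.2 = 24.5 Myr.

C, in the Ordovician; 24.5 million years to B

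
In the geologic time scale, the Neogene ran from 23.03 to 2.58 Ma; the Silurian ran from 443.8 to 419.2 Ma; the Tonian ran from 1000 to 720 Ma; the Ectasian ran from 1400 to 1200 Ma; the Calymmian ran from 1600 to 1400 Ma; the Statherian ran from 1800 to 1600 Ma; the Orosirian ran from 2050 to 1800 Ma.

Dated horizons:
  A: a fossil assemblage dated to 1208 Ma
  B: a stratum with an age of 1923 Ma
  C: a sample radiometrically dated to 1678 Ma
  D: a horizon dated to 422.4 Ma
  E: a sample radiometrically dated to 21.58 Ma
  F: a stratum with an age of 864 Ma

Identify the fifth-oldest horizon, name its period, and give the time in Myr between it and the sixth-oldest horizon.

Sorted oldest-first by Ma: B (1923), C (1678), A (1208), F (864), D (422.4), E (21.58).
The fifth oldest is D at 422.4 Ma, which lies in 443.8–419.2 Ma: the Silurian.
The sixth oldest is E at 21.58 Ma; separation = |422.4 − 21.58| = 400.82 Myr.

D, in the Silurian; 400.82 million years to E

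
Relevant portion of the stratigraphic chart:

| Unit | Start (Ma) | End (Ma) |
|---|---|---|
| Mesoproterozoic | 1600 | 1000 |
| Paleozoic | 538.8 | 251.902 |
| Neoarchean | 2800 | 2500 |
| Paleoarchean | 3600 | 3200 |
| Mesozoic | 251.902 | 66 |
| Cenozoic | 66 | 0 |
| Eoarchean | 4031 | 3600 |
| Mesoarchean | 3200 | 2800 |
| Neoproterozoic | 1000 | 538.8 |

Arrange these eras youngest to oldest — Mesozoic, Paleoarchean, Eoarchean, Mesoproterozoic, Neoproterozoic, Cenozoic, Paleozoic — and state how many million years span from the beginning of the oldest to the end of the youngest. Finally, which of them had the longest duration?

From the excerpt: Mesozoic 251.902–66; Paleoarchean 3600–3200; Eoarchean 4031–3600; Mesoproterozoic 1600–1000; Neoproterozoic 1000–538.8; Cenozoic 66–0; Paleozoic 538.8–251.902 (Ma).
Larger Ma is earlier, so the oldest is Eoarchean and the youngest is Cenozoic; youngest to oldest: Cenozoic, Mesozoic, Paleozoic, Neoproterozoic, Mesoproterozoic, Paleoarchean, Eoarchean.
Oldest start 4031 minus youngest end 0 gives 4031 Myr overall.
Individual lengths (start − end): Paleoarchean 400; Paleozoic 286.898; Cenozoic 66; Neoproterozoic 461.2; Mesozoic 185.902; Mesoproterozoic 600; Eoarchean 431. The largest is Mesoproterozoic at 600 Myr.

Cenozoic, Mesozoic, Paleozoic, Neoproterozoic, Mesoproterozoic, Paleoarchean, Eoarchean; total span 4031 Myr; longest is Mesoproterozoic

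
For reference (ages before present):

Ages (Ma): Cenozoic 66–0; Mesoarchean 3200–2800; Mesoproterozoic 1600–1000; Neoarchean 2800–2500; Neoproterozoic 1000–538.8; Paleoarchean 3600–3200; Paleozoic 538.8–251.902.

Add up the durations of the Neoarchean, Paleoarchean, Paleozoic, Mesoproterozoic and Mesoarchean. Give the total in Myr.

1986.898 million years

Duration is start − end for each: (2800 − 2500) + (3600 − 3200) + (538.8 − 251.902) + (1600 − 1000) + (3200 − 2800).
That is 300 + 400 + 286.898 + 600 + 400, which totals 1986.898 million years.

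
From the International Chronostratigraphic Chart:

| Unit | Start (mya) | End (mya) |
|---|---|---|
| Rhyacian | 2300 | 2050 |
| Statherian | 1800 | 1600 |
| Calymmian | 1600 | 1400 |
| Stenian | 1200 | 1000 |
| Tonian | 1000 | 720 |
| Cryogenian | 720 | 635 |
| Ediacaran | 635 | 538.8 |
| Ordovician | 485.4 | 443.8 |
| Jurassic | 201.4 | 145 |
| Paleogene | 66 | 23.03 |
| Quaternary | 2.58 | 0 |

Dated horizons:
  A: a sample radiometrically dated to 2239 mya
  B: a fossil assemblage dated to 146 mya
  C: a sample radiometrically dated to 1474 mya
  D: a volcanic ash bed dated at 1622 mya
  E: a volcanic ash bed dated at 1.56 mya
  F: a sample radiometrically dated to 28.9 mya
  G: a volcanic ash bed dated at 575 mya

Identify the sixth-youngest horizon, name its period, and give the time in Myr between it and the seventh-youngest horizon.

D, in the Statherian; 617 million years to A

Smaller Ma means younger, so youngest first: E 1.56 < F 28.9 < B 146 < G 575 < C 1474 < D 1622 < A 2239.
Counting 6 along gives D (1622 Ma); the excerpt puts that inside the Statherian, 1800–1600 Ma.
Next in line is A (2239 Ma), and 2239 − 1622 = 617 Myr.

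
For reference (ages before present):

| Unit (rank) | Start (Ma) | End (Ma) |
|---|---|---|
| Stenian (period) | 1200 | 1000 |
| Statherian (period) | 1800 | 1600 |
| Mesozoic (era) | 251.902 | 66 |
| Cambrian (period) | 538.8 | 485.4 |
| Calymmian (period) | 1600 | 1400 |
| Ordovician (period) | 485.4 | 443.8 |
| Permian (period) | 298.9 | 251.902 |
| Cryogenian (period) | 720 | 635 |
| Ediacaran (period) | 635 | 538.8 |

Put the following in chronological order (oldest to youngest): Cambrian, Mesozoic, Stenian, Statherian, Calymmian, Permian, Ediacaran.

Sorting by start age (descending Ma, since larger Ma = older): Statherian began 1800, Calymmian began 1600, Stenian began 1200, Ediacaran began 635, Cambrian began 538.8, Permian began 298.9, Mesozoic began 251.902.

Statherian, Calymmian, Stenian, Ediacaran, Cambrian, Permian, Mesozoic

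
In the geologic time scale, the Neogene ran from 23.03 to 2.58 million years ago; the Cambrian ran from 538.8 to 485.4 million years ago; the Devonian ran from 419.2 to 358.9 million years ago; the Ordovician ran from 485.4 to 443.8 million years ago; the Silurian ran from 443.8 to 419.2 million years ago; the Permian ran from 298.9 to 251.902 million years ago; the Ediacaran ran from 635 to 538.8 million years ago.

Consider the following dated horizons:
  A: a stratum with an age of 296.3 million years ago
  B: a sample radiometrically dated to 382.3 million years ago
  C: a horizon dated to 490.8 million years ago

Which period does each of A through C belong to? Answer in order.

A — Permian; B — Devonian; C — Cambrian

A: 296.3 Ma lies in 298.9–251.902 Ma, so Permian.
B: 382.3 Ma lies in 419.2–358.9 Ma, so Devonian.
C: 490.8 Ma lies in 538.8–485.4 Ma, so Cambrian.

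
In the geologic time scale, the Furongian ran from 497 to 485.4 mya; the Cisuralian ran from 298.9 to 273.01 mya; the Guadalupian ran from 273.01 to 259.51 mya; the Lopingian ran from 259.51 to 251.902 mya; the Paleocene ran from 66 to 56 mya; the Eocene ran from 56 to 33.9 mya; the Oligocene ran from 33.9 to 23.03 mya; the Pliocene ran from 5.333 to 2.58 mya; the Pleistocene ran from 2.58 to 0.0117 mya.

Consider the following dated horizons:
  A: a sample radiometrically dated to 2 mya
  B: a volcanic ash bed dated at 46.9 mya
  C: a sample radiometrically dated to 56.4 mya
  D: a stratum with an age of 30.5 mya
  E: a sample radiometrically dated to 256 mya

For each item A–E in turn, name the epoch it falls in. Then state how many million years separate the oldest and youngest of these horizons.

A — Pleistocene; B — Eocene; C — Paleocene; D — Oligocene; E — Lopingian; span 254 million years

Match each age against the start–end ranges in the excerpt: A = 2 Ma → Pleistocene (2.58–0.0117); B = 46.9 Ma → Eocene (56–33.9); C = 56.4 Ma → Paleocene (66–56); D = 30.5 Ma → Oligocene (33.9–23.03); E = 256 Ma → Lopingian (259.51–251.902).
The largest age is 256 Ma and the smallest is 2 Ma; their difference is 254 Myr.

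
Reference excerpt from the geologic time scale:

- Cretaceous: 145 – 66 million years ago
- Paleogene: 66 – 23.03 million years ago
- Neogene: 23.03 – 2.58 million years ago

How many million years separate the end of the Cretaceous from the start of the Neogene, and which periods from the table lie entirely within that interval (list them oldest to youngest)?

The Cretaceous closes at 66 Ma and the Neogene opens at 23.03 Ma, so the interval is 66 − 23.03 = 42.97 Myr.
A period fits inside if it starts at or after 66 Ma and ends at or before 23.03 Ma; oldest first that gives Paleogene.

42.97 million years; Paleogene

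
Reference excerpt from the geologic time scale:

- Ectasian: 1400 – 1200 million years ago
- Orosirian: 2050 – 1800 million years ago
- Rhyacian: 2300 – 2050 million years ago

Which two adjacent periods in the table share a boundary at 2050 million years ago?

Rhyacian and Orosirian

The Rhyacian ends at 2050 million years ago and the Orosirian begins at 2050 million years ago, so they share that boundary.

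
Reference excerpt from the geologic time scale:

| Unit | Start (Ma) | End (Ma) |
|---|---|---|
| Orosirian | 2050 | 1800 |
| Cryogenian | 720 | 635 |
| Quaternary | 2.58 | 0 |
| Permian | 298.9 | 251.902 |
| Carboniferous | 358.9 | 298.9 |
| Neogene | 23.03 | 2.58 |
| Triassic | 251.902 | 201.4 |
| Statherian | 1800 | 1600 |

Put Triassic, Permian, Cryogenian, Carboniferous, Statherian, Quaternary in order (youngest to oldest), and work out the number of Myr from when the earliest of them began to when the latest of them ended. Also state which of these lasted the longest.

Quaternary → Triassic → Permian → Carboniferous → Cryogenian → Statherian; total span 1800 Myr; longest is Statherian

From the excerpt: Triassic 251.902–201.4; Permian 298.9–251.902; Cryogenian 720–635; Carboniferous 358.9–298.9; Statherian 1800–1600; Quaternary 2.58–0 (Ma).
Larger Ma is earlier, so the oldest is Statherian and the youngest is Quaternary; youngest to oldest: Quaternary, Triassic, Permian, Carboniferous, Cryogenian, Statherian.
Oldest start 1800 minus youngest end 0 gives 1800 Myr overall.
Individual lengths (start − end): Permian 46.998; Statherian 200; Cryogenian 85; Carboniferous 60; Triassic 50.502; Quaternary 2.58. The largest is Statherian at 200 Myr.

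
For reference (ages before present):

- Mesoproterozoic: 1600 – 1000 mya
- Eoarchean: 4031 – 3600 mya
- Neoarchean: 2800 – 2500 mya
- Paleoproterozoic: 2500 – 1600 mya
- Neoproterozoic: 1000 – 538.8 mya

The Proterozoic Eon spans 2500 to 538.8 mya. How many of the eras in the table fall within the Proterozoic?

3

Eras inside 2500–538.8 Ma: Paleoproterozoic, Mesoproterozoic, Neoproterozoic — 3 in total.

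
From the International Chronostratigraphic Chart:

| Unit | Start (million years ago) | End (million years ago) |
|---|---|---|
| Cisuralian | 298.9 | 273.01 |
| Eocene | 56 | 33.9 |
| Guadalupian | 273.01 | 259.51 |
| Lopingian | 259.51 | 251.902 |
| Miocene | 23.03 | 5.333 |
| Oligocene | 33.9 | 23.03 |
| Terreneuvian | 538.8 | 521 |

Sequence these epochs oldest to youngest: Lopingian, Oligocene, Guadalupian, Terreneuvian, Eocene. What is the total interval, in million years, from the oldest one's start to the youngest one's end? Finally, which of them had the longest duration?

From the excerpt: Lopingian 259.51–251.902; Oligocene 33.9–23.03; Guadalupian 273.01–259.51; Terreneuvian 538.8–521; Eocene 56–33.9 (Ma).
Larger Ma is earlier, so the oldest is Terreneuvian and the youngest is Oligocene; oldest to youngest: Terreneuvian, Guadalupian, Lopingian, Eocene, Oligocene.
Oldest start 538.8 minus youngest end 23.03 gives 515.77 Myr overall.
Individual lengths (start − end): Oligocene 10.87; Guadalupian 13.5; Eocene 22.1; Terreneuvian 17.8; Lopingian 7.608. The largest is Eocene at 22.1 Myr.

Terreneuvian → Guadalupian → Lopingian → Eocene → Oligocene; total span 515.77 Myr; longest is Eocene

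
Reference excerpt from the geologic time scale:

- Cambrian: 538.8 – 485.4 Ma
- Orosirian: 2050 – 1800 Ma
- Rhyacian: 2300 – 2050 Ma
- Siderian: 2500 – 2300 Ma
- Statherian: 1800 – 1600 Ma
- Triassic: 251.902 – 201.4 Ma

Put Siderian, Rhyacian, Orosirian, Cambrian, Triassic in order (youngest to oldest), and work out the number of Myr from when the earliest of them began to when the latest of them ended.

Triassic → Cambrian → Orosirian → Rhyacian → Siderian; total span 2298.6 Myr

Start ages (Ma): Siderian 2500, Rhyacian 2300, Orosirian 2050, Cambrian 538.8, Triassic 251.902.
Ordered youngest to oldest: Triassic, Cambrian, Orosirian, Rhyacian, Siderian.
Span = 2500 − 201.4 = 2298.6 Myr.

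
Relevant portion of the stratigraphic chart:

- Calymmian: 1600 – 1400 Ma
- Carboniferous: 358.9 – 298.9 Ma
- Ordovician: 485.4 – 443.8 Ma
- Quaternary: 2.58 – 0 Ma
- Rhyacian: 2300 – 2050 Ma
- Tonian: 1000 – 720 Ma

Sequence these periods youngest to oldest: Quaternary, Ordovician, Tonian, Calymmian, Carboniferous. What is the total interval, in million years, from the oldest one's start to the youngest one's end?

Start ages (Ma): Calymmian 1600, Tonian 1000, Ordovician 485.4, Carboniferous 358.9, Quaternary 2.58.
Ordered youngest to oldest: Quaternary, Carboniferous, Ordovician, Tonian, Calymmian.
Span = 1600 − 0 = 1600 Myr.

Quaternary → Carboniferous → Ordovician → Tonian → Calymmian; total span 1600 Myr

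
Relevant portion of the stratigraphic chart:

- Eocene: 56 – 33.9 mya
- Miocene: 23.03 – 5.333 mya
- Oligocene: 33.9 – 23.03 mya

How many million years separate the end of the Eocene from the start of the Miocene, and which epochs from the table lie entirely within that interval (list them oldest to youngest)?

10.87 million years; Oligocene

The Eocene closes at 33.9 Ma and the Miocene opens at 23.03 Ma, so the interval is 33.9 − 23.03 = 10.87 Myr.
An epoch fits inside if it starts at or after 33.9 Ma and ends at or before 23.03 Ma; oldest first that gives Oligocene.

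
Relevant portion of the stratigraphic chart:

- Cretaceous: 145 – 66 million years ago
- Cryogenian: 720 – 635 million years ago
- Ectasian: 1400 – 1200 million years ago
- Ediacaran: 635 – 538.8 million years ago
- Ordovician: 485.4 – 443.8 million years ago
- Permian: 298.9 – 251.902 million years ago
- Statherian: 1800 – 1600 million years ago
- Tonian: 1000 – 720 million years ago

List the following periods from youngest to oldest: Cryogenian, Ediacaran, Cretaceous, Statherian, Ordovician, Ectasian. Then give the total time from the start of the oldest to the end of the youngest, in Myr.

Start ages (Ma): Statherian 1800, Ectasian 1400, Cryogenian 720, Ediacaran 635, Ordovician 485.4, Cretaceous 145.
Ordered youngest to oldest: Cretaceous, Ordovician, Ediacaran, Cryogenian, Ectasian, Statherian.
Span = 1800 − 66 = 1734 Myr.

Cretaceous → Ordovician → Ediacaran → Cryogenian → Ectasian → Statherian; total span 1734 Myr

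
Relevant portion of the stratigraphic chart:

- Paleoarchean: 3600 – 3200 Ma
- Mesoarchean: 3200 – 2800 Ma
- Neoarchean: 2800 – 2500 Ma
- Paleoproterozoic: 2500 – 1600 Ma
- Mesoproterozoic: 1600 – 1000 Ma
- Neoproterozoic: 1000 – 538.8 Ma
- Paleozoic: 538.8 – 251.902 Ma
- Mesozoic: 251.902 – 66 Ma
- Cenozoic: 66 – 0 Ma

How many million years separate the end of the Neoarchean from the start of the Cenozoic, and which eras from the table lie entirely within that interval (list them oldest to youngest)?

2434 million years; Paleoproterozoic, Mesoproterozoic, Neoproterozoic, Paleozoic, Mesozoic

The Neoarchean closes at 2500 Ma and the Cenozoic opens at 66 Ma, so the interval is 2500 − 66 = 2434 Myr.
An era fits inside if it starts at or after 2500 Ma and ends at or before 66 Ma; oldest first that gives Paleoproterozoic, Mesoproterozoic, Neoproterozoic, Paleozoic, Mesozoic.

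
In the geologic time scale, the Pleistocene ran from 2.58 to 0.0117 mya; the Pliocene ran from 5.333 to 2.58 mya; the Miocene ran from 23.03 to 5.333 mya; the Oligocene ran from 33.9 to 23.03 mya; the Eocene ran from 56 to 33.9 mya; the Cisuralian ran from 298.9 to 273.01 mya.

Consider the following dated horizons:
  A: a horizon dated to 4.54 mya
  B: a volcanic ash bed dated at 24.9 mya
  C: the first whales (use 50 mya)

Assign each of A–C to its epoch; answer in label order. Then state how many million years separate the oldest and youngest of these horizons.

A: 4.54 Ma lies in 5.333–2.58 Ma, so Pliocene.
B: 24.9 Ma lies in 33.9–23.03 Ma, so Oligocene.
C: 50 Ma lies in 56–33.9 Ma, so Eocene.
Oldest = 50 Ma, youngest = 4.54 Ma → span 45.46 Myr.

A — Pliocene; B — Oligocene; C — Eocene; span 45.46 million years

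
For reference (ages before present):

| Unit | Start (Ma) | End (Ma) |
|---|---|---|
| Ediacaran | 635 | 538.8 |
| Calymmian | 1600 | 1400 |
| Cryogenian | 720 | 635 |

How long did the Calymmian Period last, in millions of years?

1600 − 1400 = 200 million years.

200 million years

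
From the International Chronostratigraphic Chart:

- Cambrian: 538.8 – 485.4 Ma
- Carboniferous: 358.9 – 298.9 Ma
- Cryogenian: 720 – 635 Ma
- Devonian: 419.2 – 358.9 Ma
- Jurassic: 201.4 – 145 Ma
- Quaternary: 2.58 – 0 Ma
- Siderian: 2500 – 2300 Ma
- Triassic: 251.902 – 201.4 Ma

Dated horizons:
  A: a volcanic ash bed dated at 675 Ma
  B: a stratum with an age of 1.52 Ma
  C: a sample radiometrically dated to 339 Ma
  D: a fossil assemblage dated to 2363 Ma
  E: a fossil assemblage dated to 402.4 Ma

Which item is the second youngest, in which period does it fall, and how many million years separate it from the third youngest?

C, in the Carboniferous; 63.4 million years to E

Smaller Ma means younger, so youngest first: B 1.52 < C 339 < E 402.4 < A 675 < D 2363.
Counting 2 along gives C (339 Ma); the excerpt puts that inside the Carboniferous, 358.9–298.9 Ma.
Next in line is E (402.4 Ma), and 402.4 − 339 = 63.4 Myr.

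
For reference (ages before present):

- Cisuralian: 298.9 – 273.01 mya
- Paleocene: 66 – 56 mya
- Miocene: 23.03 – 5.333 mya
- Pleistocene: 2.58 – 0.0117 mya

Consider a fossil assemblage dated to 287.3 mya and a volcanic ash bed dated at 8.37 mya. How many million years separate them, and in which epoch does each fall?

278.93 million years apart; the first in the Cisuralian, the second in the Miocene

Elapsed time: 287.3 − 8.37 = 278.93 Myr.
287.3 Ma lies within 298.9–273.01 Ma: Cisuralian.
8.37 Ma lies within 23.03–5.333 Ma: Miocene.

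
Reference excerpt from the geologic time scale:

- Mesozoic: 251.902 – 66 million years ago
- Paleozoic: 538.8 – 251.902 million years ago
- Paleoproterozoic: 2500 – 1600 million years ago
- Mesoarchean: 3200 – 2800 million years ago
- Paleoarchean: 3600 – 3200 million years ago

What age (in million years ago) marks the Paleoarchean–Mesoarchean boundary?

The Paleoarchean ends and the Mesoarchean begins at 3200 million years ago.

3200 million years ago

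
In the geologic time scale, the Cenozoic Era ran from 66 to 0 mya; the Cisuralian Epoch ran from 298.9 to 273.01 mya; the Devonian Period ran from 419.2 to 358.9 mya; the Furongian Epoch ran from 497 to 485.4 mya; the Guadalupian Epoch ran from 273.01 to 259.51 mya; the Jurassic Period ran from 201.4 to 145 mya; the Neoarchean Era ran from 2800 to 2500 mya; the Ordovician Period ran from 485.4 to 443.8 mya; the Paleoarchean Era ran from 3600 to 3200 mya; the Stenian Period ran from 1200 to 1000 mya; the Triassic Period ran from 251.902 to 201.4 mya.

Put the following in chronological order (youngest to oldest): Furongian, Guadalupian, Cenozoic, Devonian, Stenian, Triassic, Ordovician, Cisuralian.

Cenozoic, Triassic, Guadalupian, Cisuralian, Devonian, Ordovician, Furongian, Stenian

Sorting by start age (ascending Ma, since larger Ma = older): Cenozoic start 66, Triassic start 251.902, Guadalupian start 273.01, Cisuralian start 298.9, Devonian start 419.2, Ordovician start 485.4, Furongian start 497, Stenian start 1200.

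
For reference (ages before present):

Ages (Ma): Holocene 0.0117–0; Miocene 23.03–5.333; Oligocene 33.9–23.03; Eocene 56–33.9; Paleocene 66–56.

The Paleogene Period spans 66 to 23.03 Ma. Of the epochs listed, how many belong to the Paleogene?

Epochs inside 66–23.03 Ma: Paleocene, Eocene, Oligocene — 3 in total.

3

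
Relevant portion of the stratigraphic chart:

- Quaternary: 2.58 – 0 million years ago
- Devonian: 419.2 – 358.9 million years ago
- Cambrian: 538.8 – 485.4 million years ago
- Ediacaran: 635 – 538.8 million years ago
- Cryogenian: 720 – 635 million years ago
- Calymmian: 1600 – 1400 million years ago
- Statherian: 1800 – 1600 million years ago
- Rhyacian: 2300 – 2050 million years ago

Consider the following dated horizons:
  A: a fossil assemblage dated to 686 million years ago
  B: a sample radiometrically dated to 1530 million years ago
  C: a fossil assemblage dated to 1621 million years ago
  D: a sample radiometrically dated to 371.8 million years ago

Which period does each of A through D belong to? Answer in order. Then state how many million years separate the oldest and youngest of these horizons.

A: 686 Ma lies in 720–635 Ma, so Cryogenian.
B: 1530 Ma lies in 1600–1400 Ma, so Calymmian.
C: 1621 Ma lies in 1800–1600 Ma, so Statherian.
D: 371.8 Ma lies in 419.2–358.9 Ma, so Devonian.
Oldest = 1621 Ma, youngest = 371.8 Ma → span 1249.2 Myr.

A — Cryogenian; B — Calymmian; C — Statherian; D — Devonian; span 1249.2 million years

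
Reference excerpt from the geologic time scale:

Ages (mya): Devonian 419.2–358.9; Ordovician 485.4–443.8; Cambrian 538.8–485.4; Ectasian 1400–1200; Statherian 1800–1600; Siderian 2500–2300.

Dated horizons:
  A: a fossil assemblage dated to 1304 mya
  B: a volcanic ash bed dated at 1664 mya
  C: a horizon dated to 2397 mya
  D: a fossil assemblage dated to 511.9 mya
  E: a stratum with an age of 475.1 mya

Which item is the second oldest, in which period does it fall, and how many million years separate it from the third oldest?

Sorted oldest-first by Ma: C (2397), B (1664), A (1304), D (511.9), E (475.1).
The second oldest is B at 1664 Ma, which lies in 1800–1600 Ma: the Statherian.
The third oldest is A at 1304 Ma; separation = |1664 − 1304| = 360 Myr.

B, in the Statherian; 360 million years to A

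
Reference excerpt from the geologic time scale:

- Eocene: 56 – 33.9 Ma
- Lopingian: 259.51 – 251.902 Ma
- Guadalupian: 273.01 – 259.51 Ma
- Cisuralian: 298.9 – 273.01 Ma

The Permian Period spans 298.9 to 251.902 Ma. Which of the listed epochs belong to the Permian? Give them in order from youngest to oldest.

Epochs with both bounds inside 298.9–251.902 Ma: Lopingian (259.51–251.902), Guadalupian (273.01–259.51), Cisuralian (298.9–273.01).

Lopingian, Guadalupian, Cisuralian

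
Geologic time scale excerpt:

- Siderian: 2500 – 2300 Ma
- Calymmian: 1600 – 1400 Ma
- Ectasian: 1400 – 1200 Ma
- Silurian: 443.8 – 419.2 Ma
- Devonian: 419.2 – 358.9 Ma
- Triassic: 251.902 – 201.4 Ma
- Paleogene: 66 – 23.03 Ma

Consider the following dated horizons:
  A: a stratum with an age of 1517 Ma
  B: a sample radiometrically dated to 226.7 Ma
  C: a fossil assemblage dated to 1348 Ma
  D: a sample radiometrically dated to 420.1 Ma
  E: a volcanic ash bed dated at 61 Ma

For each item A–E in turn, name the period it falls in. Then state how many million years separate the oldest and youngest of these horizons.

A: 1517 Ma lies in 1600–1400 Ma, so Calymmian.
B: 226.7 Ma lies in 251.902–201.4 Ma, so Triassic.
C: 1348 Ma lies in 1400–1200 Ma, so Ectasian.
D: 420.1 Ma lies in 443.8–419.2 Ma, so Silurian.
E: 61 Ma lies in 66–23.03 Ma, so Paleogene.
Oldest = 1517 Ma, youngest = 61 Ma → span 1456 Myr.

A — Calymmian; B — Triassic; C — Ectasian; D — Silurian; E — Paleogene; span 1456 million years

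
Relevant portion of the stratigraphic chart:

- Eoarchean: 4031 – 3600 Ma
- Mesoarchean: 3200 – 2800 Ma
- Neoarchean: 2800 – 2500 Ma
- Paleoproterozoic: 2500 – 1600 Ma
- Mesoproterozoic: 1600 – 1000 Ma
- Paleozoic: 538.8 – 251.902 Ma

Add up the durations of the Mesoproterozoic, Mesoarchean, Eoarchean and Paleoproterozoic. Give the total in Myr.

Each duration: Mesoproterozoic = 600; Mesoarchean = 400; Eoarchean = 431; Paleoproterozoic = 900.
Sum: 600 + 400 + 431 + 900 = 2331 Myr.

2331 million years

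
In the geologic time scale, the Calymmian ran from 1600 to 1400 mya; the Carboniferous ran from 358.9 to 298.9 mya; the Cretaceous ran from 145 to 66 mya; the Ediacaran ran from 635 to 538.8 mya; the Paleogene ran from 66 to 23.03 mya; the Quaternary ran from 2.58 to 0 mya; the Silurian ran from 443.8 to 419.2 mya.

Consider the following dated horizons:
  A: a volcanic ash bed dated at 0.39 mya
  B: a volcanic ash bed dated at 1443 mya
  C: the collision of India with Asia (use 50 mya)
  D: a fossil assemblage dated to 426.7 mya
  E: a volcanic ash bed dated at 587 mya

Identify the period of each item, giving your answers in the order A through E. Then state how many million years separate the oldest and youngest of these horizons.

A: 0.39 Ma lies in 2.58–0 Ma, so Quaternary.
B: 1443 Ma lies in 1600–1400 Ma, so Calymmian.
C: 50 Ma lies in 66–23.03 Ma, so Paleogene.
D: 426.7 Ma lies in 443.8–419.2 Ma, so Silurian.
E: 587 Ma lies in 635–538.8 Ma, so Ediacaran.
Oldest = 1443 Ma, youngest = 0.39 Ma → span 1442.61 Myr.

A — Quaternary; B — Calymmian; C — Paleogene; D — Silurian; E — Ediacaran; span 1442.61 million years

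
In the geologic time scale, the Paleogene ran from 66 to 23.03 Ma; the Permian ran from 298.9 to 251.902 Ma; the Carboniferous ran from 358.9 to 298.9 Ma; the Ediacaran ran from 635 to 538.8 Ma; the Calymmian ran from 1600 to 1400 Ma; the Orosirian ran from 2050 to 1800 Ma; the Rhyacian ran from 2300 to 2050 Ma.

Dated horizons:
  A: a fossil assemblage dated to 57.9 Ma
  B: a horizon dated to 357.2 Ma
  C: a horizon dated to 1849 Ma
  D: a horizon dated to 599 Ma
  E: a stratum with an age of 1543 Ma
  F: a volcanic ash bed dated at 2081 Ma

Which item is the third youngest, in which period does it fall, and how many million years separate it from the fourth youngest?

Sorted youngest-first by Ma: A (57.9), B (357.2), D (599), E (1543), C (1849), F (2081).
The third youngest is D at 599 Ma, which lies in 635–538.8 Ma: the Ediacaran.
The fourth youngest is E at 1543 Ma; separation = |599 − 1543| = 944 Myr.

D, in the Ediacaran; 944 million years to E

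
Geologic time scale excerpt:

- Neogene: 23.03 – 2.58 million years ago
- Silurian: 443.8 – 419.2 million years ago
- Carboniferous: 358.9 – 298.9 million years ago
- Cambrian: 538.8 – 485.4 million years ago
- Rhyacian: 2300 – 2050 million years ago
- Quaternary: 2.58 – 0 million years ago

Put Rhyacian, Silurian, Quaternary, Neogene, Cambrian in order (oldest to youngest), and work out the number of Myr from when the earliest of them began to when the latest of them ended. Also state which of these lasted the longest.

Rhyacian, Cambrian, Silurian, Neogene, Quaternary; total span 2300 Myr; longest is Rhyacian

Start ages (Ma): Rhyacian 2300, Cambrian 538.8, Silurian 443.8, Neogene 23.03, Quaternary 2.58.
Ordered oldest to youngest: Rhyacian, Cambrian, Silurian, Neogene, Quaternary.
Span = 2300 − 0 = 2300 Myr.
Durations: Rhyacian 250, Quaternary 2.58, Silurian 24.6, Neogene 20.45, Cambrian 53.4 → longest is Rhyacian (250 Myr).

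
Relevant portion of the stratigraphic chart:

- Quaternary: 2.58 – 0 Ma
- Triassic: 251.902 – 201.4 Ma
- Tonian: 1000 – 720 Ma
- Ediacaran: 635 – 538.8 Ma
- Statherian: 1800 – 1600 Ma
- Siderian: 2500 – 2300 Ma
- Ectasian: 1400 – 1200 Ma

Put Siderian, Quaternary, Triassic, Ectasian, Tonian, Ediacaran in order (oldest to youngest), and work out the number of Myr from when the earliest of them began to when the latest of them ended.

Siderian, Ectasian, Tonian, Ediacaran, Triassic, Quaternary; total span 2500 Myr

Start ages (Ma): Siderian 2500, Ectasian 1400, Tonian 1000, Ediacaran 635, Triassic 251.902, Quaternary 2.58.
Ordered oldest to youngest: Siderian, Ectasian, Tonian, Ediacaran, Triassic, Quaternary.
Span = 2500 − 0 = 2500 Myr.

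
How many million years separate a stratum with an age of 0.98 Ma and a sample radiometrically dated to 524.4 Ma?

524.4 − 0.98 = 523.42 million years.

523.42 million years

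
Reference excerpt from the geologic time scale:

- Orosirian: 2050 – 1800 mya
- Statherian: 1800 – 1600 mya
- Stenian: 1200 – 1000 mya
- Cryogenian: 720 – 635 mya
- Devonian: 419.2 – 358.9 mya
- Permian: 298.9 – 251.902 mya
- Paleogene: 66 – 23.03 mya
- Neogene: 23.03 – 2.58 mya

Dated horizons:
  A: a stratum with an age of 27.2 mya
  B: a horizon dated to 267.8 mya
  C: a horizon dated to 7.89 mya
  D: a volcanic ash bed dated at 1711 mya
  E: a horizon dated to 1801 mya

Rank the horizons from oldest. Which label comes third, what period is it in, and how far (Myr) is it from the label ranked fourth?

B, in the Permian; 240.6 million years to A

Sorted oldest-first by Ma: E (1801), D (1711), B (267.8), A (27.2), C (7.89).
The third oldest is B at 267.8 Ma, which lies in 298.9–251.902 Ma: the Permian.
The fourth oldest is A at 27.2 Ma; separation = |267.8 − 27.2| = 240.6 Myr.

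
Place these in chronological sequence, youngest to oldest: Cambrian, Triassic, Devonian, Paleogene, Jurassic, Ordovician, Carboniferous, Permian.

Group by era (each group listed oldest first) — Paleozoic: Cambrian, Ordovician, Devonian, Carboniferous, Permian; Mesozoic: Triassic, Jurassic; Cenozoic: Paleogene. The eras run Paleozoic → Mesozoic → Cenozoic. Concatenating the groups in that era order and then reversing gives youngest to oldest.

Paleogene, Jurassic, Triassic, Permian, Carboniferous, Devonian, Ordovician, Cambrian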